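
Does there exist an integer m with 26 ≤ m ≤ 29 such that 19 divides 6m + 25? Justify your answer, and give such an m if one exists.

There is no such integer m in that range.

At m = 26, 6·26 + 25 = 181 ≡ 10 (mod 19), and each step in m adds 6, giving residues 10, 16, 3, 9 for m = 26, 27, 28, 29.
The residue 0 does not occur, so no m in [26, 29] makes 6m + 25 a multiple of 19.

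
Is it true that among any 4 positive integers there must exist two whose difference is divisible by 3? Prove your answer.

Partition the integers by their residue mod 3; there are 3 classes.
Since 4 > 3, two of the 4 integers must share a residue class by the pigeonhole principle; call them a and b.
Their difference a − b is then a multiple of 3.

True.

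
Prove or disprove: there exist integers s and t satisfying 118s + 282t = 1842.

s = 18, t = -1

gcd(118, 282) = 2, and 2 divides 1842, so integer solutions exist.
Dividing through by 2 reduces the equation to 59s + 141t = 921.
Euclidean algorithm: 141 = 2·59 + 23, 59 = 2·23 + 13, 23 = 1·13 + 10, 13 = 1·10 + 3, 10 = 3·3 + 1, 3 = 3·1 + 0.
Working back up the chain: 1 = 10 − 3·3 = 10 − 3·(13 − 1·10) = −3·13 + 4·10 = −3·13 + 4·(23 − 1·13) = 4·23 − 7·13 = 4·23 − 7·(59 − 2·23) = −7·59 + 18·23 = −7·59 + 18·(141 − 2·59) = 18·141 − 43·59. So 59·(-43) + 141·18 = 1.
Times 921: 59·(-39603) + 141·16578 = 921, so (-39603, 16578) solves it.
Adding 281·141 to s and subtracting 281·59 from t gives the tidier solution (18, -1).
Check: 118·18 + 282·(-1) = 2124 − 282 = 1842. ✓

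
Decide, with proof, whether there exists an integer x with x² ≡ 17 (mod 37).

Apply Euler's criterion with the prime 37: 17 is a quadratic residue iff 17^18 ≡ 1 (mod 37), and a non-residue iff it is ≡ −1.
Repeated squaring mod 37: 17^2 = 289 ≡ 30; 17^4 ≡ 30² = 900 ≡ 12; 17^8 ≡ 12² = 144 ≡ 33; 17^16 ≡ 33² = 1089 ≡ 16.
Since 18 = 16 + 2, 17^18 ≡ 16 · 30; multiplying out mod 37: 16·30 = 480 ≡ 36. Thus 17^18 ≡ 36 ≡ −1 (mod 37).
The value −1 means 17 is a non-residue modulo 37, so x² ≡ 17 (mod 37) is impossible.

No, no such integer exists.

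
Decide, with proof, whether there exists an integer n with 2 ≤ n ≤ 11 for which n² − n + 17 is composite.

The values for n = 2, 3, …, 11 are 19, 23, 29, 37, 47, 59, 73, 89, 107, 127, and each of these is prime.
So no value in the range makes the expression composite.

No such integer n in that range exists.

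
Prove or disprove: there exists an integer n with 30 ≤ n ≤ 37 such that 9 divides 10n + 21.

n = 33

At n = 33 we get 10·33 + 21 = 351, and 351 = 9·39.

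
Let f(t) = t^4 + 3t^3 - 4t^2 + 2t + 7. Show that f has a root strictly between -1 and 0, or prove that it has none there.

Such a root exists.

f(-1) = -1 and f(0) = 7, which have opposite signs.
As a polynomial, f is continuous on every closed interval.
By the Intermediate Value Theorem f must vanish at some point of (-1, 0).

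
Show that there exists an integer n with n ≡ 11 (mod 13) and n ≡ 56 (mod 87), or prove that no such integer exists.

Since 13 and 87 share no common factor, CRT says the pair of congruences has a solution (unique mod 1131).
Write n = 11 + 13t and require 11 + 13t ≡ 56 (mod 87), i.e. 13t ≡ 45 (mod 87).
Since 13·67 = 871 = 10·87 + 1, the inverse of 13 mod 87 is 67.
Therefore t ≡ 67·45 = 3015 ≡ 57 (mod 87).
With t = 57: n = 11 + 13·57 = 752.
Check: 752 mod 13 = 11, 752 mod 87 = 56. ✓

n = 752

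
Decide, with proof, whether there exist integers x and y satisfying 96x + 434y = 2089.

There are no such integers.

Any value of 96x + 434y is a multiple of gcd(96, 434) = 2.
But 2089 = 2·1044 + 1, so 2 ∤ 2089.
So the equation is unsolvable over ℤ.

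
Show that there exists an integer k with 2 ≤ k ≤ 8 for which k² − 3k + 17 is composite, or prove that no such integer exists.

k = 7

At k = 7: 7² − 3·7 + 17 = 45 = 3·15, which is composite.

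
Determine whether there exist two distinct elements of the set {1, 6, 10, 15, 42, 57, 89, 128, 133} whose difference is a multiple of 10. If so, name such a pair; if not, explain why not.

Reduce each element modulo 10: 1↦1, 6↦6, 10↦0, 15↦5, 42↦2, 57↦7, 89↦9, 128↦8, 133↦3.
All 9 residues are distinct, so no two elements differ by a multiple of 10.

There is no such pair.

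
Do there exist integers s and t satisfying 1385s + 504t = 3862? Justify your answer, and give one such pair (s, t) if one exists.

s = 422, t = -1152

1385 and 504 are coprime, so 1385s + 504t ranges over all of ℤ.
Run the Euclidean algorithm on 1385 and 504: 1385 = 2·504 + 377, 504 = 1·377 + 127, 377 = 2·127 + 123, 127 = 1·123 + 4, 123 = 30·4 + 3, 4 = 1·3 + 1, 3 = 3·1 + 0.
Back-substituting, 1 = 4 − 1·3 = 4 − (123 − 30·4) = −123 + 31·4 = −123 + 31·(127 − 1·123) = 31·127 − 32·123 = 31·127 − 32·(377 − 2·127) = −32·377 + 95·127 = −32·377 + 95·(504 − 1·377) = 95·504 − 127·377 = 95·504 − 127·(1385 − 2·504) = −127·1385 + 349·504; that is, 1385·(-127) + 504·349 = 1.
Multiplying through by 3862: s = (-127)·3862 = -490474, t = 349·3862 = 1347838 is a solution.
The general solution is s = -490474 + 504k, t = 1347838 − 1385k; taking k = 974 gives the smaller pair s = 422, t = -1152.
Check: 1385·422 + 504·(-1152) = 584470 − 580608 = 3862. ✓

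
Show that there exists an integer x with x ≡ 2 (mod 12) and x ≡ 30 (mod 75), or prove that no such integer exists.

No, no such integer exists.

Reduce both congruences modulo 3, which divides 12 and 75: they say x ≡ 2 (mod 3) and x ≡ 30 (mod 3).
But 2 mod 3 = 2 while 30 mod 3 = 0, a contradiction.
Hence the system has no solution.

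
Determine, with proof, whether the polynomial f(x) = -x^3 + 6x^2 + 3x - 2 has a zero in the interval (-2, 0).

Yes, f has a root in the interval.

f(-2) = 24 and f(0) = -2, which have opposite signs.
f is continuous everywhere (it is a polynomial), in particular on [-2, 0].
By the Intermediate Value Theorem f must vanish at some point of (-2, 0).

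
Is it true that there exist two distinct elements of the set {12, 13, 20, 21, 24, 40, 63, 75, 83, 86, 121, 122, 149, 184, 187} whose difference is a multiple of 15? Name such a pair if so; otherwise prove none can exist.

Two integers differ by a multiple of 15 exactly when they have the same residue mod 15. The residues are 12↦12, 13↦13, 20↦5, 21↦6, 24↦9, 40↦10, 63↦3, 75↦0, 83↦8, 86↦11, 121↦1, 122↦2, 149↦14, 184↦4, 187↦7.
No residue repeats among the 15 elements, so no pair has difference ≡ 0 (mod 15).

No, no such pair exists.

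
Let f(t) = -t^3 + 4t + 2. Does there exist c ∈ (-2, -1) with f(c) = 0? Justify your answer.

Such a root exists.

f(-2) = 2 and f(-1) = -1, which have opposite signs.
Since f is a polynomial it is continuous on [-2, -1].
By the Intermediate Value Theorem, f takes the value 0 somewhere in the open interval.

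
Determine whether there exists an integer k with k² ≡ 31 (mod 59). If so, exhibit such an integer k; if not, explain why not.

No such integer exists.

Apply Euler's criterion with the prime 59: 31 is a quadratic residue iff 31^29 ≡ 1 (mod 59), and a non-residue iff it is ≡ −1.
Repeated squaring mod 59: 31^2 = 961 ≡ 17; 31^4 ≡ 17² = 289 ≡ 53; 31^8 ≡ 53² = 2809 ≡ 36; 31^16 ≡ 36² = 1296 ≡ 57.
Since 29 = 16 + 8 + 4 + 1, 31^29 ≡ 57 · 36 · 53 · 31; multiplying out mod 59: 57·36 = 2052 ≡ 46, then 46·53 = 2438 ≡ 19, then 19·31 = 589 ≡ 58. Thus 31^29 ≡ 58 ≡ −1 (mod 59).
By Euler's criterion 31 is a quadratic non-residue mod 59: no k satisfies k² ≡ 31 (mod 59).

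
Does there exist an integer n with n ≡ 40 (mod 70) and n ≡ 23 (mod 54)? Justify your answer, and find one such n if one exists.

gcd(70, 54) = 2. If n ≡ 40 (mod 70) and n ≡ 23 (mod 54), then n ≡ 40 (mod 2) and n ≡ 23 (mod 2).
However 40 ≡ 0 and 23 ≡ 1 (mod 2), and 0 ≠ 1.
Therefore no such n exists.

No, no such integer exists.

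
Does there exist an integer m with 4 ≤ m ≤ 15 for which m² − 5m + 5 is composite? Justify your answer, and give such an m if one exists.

At m = 15: 15² − 5·15 + 5 = 155 = 5·31, which is composite.

m = 15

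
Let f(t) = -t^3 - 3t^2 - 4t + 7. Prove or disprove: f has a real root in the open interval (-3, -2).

f(-3) = 19 and f(-2) = 11, both positive.
The derivative f'(t) = -3t^2 - 6t - 4 is a quadratic with discriminant (-6)² − 4·(-3)·(-4) = -12 < 0; it never vanishes, so it is always negative (sign of the leading coefficient).
Hence f is strictly decreasing on ℝ, and in particular on [-3, -2]. A strictly monotone function with same-sign endpoint values stays positive on the whole interval, so f has no zero in (-3, -2).

No such root exists.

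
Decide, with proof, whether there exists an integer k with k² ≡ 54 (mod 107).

107 is prime, so by Euler's criterion 54 is a square mod 107 iff 54^((107−1)/2) = 54^53 ≡ 1 (mod 107).
Squaring successively (mod 107): 54^2 = 2916 ≡ 27; 54^4 ≡ 27² = 729 ≡ 87; 54^8 ≡ 87² = 7569 ≡ 79; 54^16 ≡ 79² = 6241 ≡ 35; 54^32 ≡ 35² = 1225 ≡ 48.
Since 53 = 32 + 16 + 4 + 1, 54^53 ≡ 48 · 35 · 87 · 54; multiplying out mod 107: 48·35 = 1680 ≡ 75, then 75·87 = 6525 ≡ 105, then 105·54 = 5670 ≡ 106. Thus 54^53 ≡ 106 ≡ −1 (mod 107).
By Euler's criterion 54 is a quadratic non-residue mod 107: no k satisfies k² ≡ 54 (mod 107).

No, no such integer exists.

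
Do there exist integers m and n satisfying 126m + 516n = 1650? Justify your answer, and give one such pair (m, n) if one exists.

Every value of 126m + 516n is a multiple of gcd(126, 516) = 6; since 6 ∣ 1650, solutions exist.
Dividing through by 6 reduces the equation to 21m + 86n = 275.
Run the Euclidean algorithm on 86 and 21: 86 = 4·21 + 2, 21 = 10·2 + 1, 2 = 2·1 + 0.
Unwinding: 1 = 21 − 10·2 = 21 − 10·(86 − 4·21) = −10·86 + 41·21, i.e. 21·41 + 86·(-10) = 1.
Multiplying through by 275: m = 41·275 = 11275, n = (-10)·275 = -2750 is a solution.
Shifting by a multiple of (86, −21) keeps it a solution: m = 11275 − 131·86 = 9, n = -2750 + 131·21 = 1.
Indeed 126·9 + 516·1 = 1134 + 516 = 1650.

m = 9, n = 1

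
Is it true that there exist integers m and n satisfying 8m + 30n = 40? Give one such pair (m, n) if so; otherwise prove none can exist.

m = 5, n = 0

Every value of 8m + 30n is a multiple of gcd(8, 30) = 2; since 2 ∣ 40, solutions exist.
Dividing through by 2 reduces the equation to 4m + 15n = 20.
Euclidean algorithm: 15 = 3·4 + 3, 4 = 1·3 + 1, 3 = 3·1 + 0.
Back-substituting, 1 = 4 − 1·3 = 4 − (15 − 3·4) = −15 + 4·4; that is, 4·4 + 15·(-1) = 1.
Multiplying through by 20: m = 4·20 = 80, n = (-1)·20 = -20 is a solution.
Subtracting 5·15 from m and adding 5·4 to n gives the tidier solution (5, 0).
Indeed 8·5 + 30·0 = 40 + 0 = 40.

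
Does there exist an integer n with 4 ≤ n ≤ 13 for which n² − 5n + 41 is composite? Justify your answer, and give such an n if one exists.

At n = 13: 13² − 5·13 + 41 = 145 = 5·29, which is composite.

n = 13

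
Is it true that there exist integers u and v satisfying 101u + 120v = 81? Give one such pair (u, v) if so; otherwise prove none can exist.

Since gcd(101, 120) = 1, every integer is an integer combination of 101 and 120.
Euclidean algorithm: 120 = 1·101 + 19, 101 = 5·19 + 6, 19 = 3·6 + 1, 6 = 6·1 + 0.
Back-substituting, 1 = 19 − 3·6 = 19 − 3·(101 − 5·19) = −3·101 + 16·19 = −3·101 + 16·(120 − 1·101) = 16·120 − 19·101; that is, 101·(-19) + 120·16 = 1.
Times 81: 101·(-1539) + 120·1296 = 81, so (-1539, 1296) solves it.
Adding 13·120 to u and subtracting 13·101 from v gives the tidier solution (21, -17).
Indeed 101·21 + 120·(-17) = 2121 − 2040 = 81.

u = 21, v = -17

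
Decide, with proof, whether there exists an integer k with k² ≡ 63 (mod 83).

Take k = 35. Then 35² = 1225 = 14·83 + 63, so 35² ≡ 63 (mod 83).

k = 35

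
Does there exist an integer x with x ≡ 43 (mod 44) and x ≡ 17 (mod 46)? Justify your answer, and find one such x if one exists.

Here gcd(44, 46) = 2, and both 43 and 17 leave remainder 1 mod 2, so the system is consistent.
Put x = 43 + 44t, so we need 44t ≡ 20 (mod 46), equivalently (divide by 2) 22t ≡ 10 (mod 23).
Note 22·22 = 484 ≡ 1 (mod 23) (as 484 − 1 = 21·23), so 22⁻¹ ≡ 22.
Multiplying by 22: t ≡ 22·10 = 220 ≡ 13 (mod 23).
Then x = 43 + 44·13 = 615.
Indeed 615 ≡ 43 (mod 44) and 615 ≡ 17 (mod 46).

x = 615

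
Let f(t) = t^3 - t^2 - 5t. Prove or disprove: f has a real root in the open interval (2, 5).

f(2) = -6 and f(5) = 75, which have opposite signs.
Since f is a polynomial it is continuous on [2, 5].
By the Intermediate Value Theorem, f takes the value 0 somewhere in the open interval.

Yes, f has a root in the interval.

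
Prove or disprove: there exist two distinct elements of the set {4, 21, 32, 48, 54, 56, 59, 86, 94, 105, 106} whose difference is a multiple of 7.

Both 4 and 32 leave remainder 4 on division by 7; their difference 28 = 4·7 is a multiple of 7.

4 and 32 are such a pair.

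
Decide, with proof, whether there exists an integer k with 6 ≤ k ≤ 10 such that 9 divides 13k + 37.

There is no such integer k in that range.

At k = 6, 13·6 + 37 = 115 ≡ 7 (mod 9), and each step in k adds 13 ≡ 4 (mod 9), giving residues 7, 2, 6, 1, 5 for k = 6, 7, …, 10.
Since 0 is absent from this list, 9 ∤ 13k + 37 for every k with 6 ≤ k ≤ 10.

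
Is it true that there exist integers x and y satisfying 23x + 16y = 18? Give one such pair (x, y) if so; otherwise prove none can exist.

Since gcd(23, 16) = 1, every integer is an integer combination of 23 and 16.
Euclidean algorithm: 23 = 1·16 + 7, 16 = 2·7 + 2, 7 = 3·2 + 1, 2 = 2·1 + 0.
Working back up the chain: 1 = 7 − 3·2 = 7 − 3·(16 − 2·7) = −3·16 + 7·7 = −3·16 + 7·(23 − 1·16) = 7·23 − 10·16. So 23·7 + 16·(-10) = 1.
Multiplying through by 18: x = 7·18 = 126, y = (-10)·18 = -180 is a solution.
Shifting by a multiple of (16, −23) keeps it a solution: x = 126 − 7·16 = 14, y = -180 + 7·23 = -19.
Indeed 23·14 + 16·(-19) = 322 − 304 = 18.

x = 14, y = -19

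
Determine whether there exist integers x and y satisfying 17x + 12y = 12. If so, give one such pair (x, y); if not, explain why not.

17 and 12 are coprime, so 17x + 12y ranges over all of ℤ.
Euclidean algorithm: 17 = 1·12 + 5, 12 = 2·5 + 2, 5 = 2·2 + 1, 2 = 2·1 + 0.
Unwinding: 1 = 5 − 2·2 = 5 − 2·(12 − 2·5) = −2·12 + 5·5 = −2·12 + 5·(17 − 1·12) = 5·17 − 7·12, i.e. 17·5 + 12·(-7) = 1.
Multiplying through by 12: x = 5·12 = 60, y = (-7)·12 = -84 is a solution.
Subtracting 5·12 from x and adding 5·17 to y gives the tidier solution (0, 1).
Indeed 17·0 + 12·1 = 0 + 12 = 12.

x = 0, y = 1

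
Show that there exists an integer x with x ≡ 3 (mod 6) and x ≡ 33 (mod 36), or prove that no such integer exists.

x = 33

gcd(6, 36) = 6. A simultaneous solution exists iff 3 ≡ 33 (mod 6); here 3 mod 6 = 3 = 33 mod 6, so it does.
The integers ≡ 3 (mod 6) are 3, 9, 15, 21, 27, 33, …; their remainders mod 36 are 3, 9, 15, 21, 27, 33, so x = 33 is the first that is ≡ 33 (mod 36).
Check: 33 mod 6 = 3, 33 mod 36 = 33. ✓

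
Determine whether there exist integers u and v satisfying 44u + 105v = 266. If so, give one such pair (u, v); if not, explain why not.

44 and 105 are coprime, so 44u + 105v ranges over all of ℤ.
Run the Euclidean algorithm on 105 and 44: 105 = 2·44 + 17, 44 = 2·17 + 10, 17 = 1·10 + 7, 10 = 1·7 + 3, 7 = 2·3 + 1, 3 = 3·1 + 0.
Working back up the chain: 1 = 7 − 2·3 = 7 − 2·(10 − 1·7) = −2·10 + 3·7 = −2·10 + 3·(17 − 1·10) = 3·17 − 5·10 = 3·17 − 5·(44 − 2·17) = −5·44 + 13·17 = −5·44 + 13·(105 − 2·44) = 13·105 − 31·44. So 44·(-31) + 105·13 = 1.
Multiplying through by 266: u = (-31)·266 = -8246, v = 13·266 = 3458 is a solution.
Adding 79·105 to u and subtracting 79·44 from v gives the tidier solution (49, -18).
Check: 44·49 + 105·(-18) = 2156 − 1890 = 266. ✓

u = 49, v = -18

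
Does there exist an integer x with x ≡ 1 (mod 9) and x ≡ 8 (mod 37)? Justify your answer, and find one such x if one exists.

x = 82

gcd(9, 37) = 1, so the Chinese Remainder Theorem guarantees exactly one residue class mod 333 satisfying both.
Any solution of the first congruence is x = 1 + 9t; substituting into the second, 9t ≡ 8 − 1 ≡ 7 (mod 37).
Invert 9 mod 37 by the Euclidean algorithm: 37 = 4·9 + 1, 9 = 9·1 + 0; back-substituting, 1 = 37 − 4·9. Hence 9·(-4) ≡ 1, so 9⁻¹ ≡ -4 ≡ 33 (mod 37).
Multiplying by 33: t ≡ 33·7 = 231 ≡ 9 (mod 37).
Taking t = 9 gives x = 1 + 9·9 = 82.
Check: 82 mod 9 = 1, 82 mod 37 = 8. ✓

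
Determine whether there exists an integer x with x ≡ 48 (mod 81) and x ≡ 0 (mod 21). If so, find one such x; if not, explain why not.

gcd(81, 21) = 3. A simultaneous solution exists iff 48 ≡ 0 (mod 3); here 48 mod 3 = 0 = 0 mod 3, so it does.
List candidates x ≡ 48 (mod 81): 48, 129, 210. Modulo 21 these are 6, 3, 0; 210 gives 0 as required.
Check: 210 mod 81 = 48, 210 mod 21 = 0. ✓

x = 210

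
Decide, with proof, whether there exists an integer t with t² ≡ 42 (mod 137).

There is no such integer.

137 is prime, so by Euler's criterion 42 is a square mod 137 iff 42^((137−1)/2) = 42^68 ≡ 1 (mod 137).
Repeated squaring mod 137: 42^2 = 1764 ≡ 120; 42^4 ≡ 120² = 14400 ≡ 15; 42^8 ≡ 15² = 225 ≡ 88; 42^16 ≡ 88² = 7744 ≡ 72; 42^32 ≡ 72² = 5184 ≡ 115; 42^64 ≡ 115² = 13225 ≡ 73.
Since 68 = 64 + 4, 42^68 ≡ 73 · 15; multiplying out mod 137: 73·15 = 1095 ≡ 136. Thus 42^68 ≡ 136 ≡ −1 (mod 137).
By Euler's criterion 42 is a quadratic non-residue mod 137: no t satisfies t² ≡ 42 (mod 137).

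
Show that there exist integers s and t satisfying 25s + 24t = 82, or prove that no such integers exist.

25 and 24 are coprime, so 25s + 24t ranges over all of ℤ.
Run the Euclidean algorithm on 25 and 24: 25 = 1·24 + 1, 24 = 24·1 + 0.
Working back up the chain: 1 = 25 − 1·24. So 25·1 + 24·(-1) = 1.
Scaling by 82 gives the particular solution (s, t) = (82, -82).
The general solution is s = 82 + 24k, t = -82 − 25k; taking k = -3 gives the smaller pair s = 10, t = -7.
Indeed 25·10 + 24·(-7) = 250 − 168 = 82.

s = 10, t = -7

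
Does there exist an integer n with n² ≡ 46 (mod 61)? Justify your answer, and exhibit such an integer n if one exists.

n = 31 works: 31² = 961, and 961 − 46 = 915 = 15·61.

n = 31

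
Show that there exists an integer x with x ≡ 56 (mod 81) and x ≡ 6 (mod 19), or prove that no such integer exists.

x = 785

Since 81 and 19 share no common factor, CRT says the pair of congruences has a solution (unique mod 1539).
Any solution of the first congruence is x = 56 + 81t; substituting into the second, 81t ≡ 6 − 56 ≡ 7 (mod 19).
81 ≡ 5 (mod 19), so this reads 5t ≡ 7 (mod 19). To invert 5 modulo 19: 19 = 3·5 + 4, 5 = 1·4 + 1, 4 = 4·1 + 0, and unwinding, 1 = 5 − 1·4 = 5 − (19 − 3·5) = −19 + 4·5. Thus 5⁻¹ ≡ 4 (mod 19).
Multiplying by 4: t ≡ 4·7 = 28 ≡ 9 (mod 19).
Taking t = 9 gives x = 56 + 81·9 = 785.
Check: 785 mod 81 = 56, 785 mod 19 = 6. ✓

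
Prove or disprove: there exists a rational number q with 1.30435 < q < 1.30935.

Scale by 13: the interval becomes (16.95655, 17.02155), which contains the integer 17.
So q = 17/13 works: it is a ratio of integers, and dividing 13·1.30435 < 17 < 13·1.30935 through by 13 gives 1.30435 < 17/13 < 1.30935.

q = 17/13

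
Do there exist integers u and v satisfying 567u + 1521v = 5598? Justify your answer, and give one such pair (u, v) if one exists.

u = 144, v = -50

gcd(567, 1521) = 9, and 9 divides 5598, so integer solutions exist.
Dividing through by 9 reduces the equation to 63u + 169v = 622.
Euclidean algorithm: 169 = 2·63 + 43, 63 = 1·43 + 20, 43 = 2·20 + 3, 20 = 6·3 + 2, 3 = 1·2 + 1, 2 = 2·1 + 0.
Back-substituting, 1 = 3 − 1·2 = 3 − (20 − 6·3) = −20 + 7·3 = −20 + 7·(43 − 2·20) = 7·43 − 15·20 = 7·43 − 15·(63 − 1·43) = −15·63 + 22·43 = −15·63 + 22·(169 − 2·63) = 22·169 − 59·63; that is, 63·(-59) + 169·22 = 1.
Multiplying through by 622: u = (-59)·622 = -36698, v = 22·622 = 13684 is a solution.
Shifting by a multiple of (169, −63) keeps it a solution: u = -36698 + 218·169 = 144, v = 13684 − 218·63 = -50.
Indeed 567·144 + 1521·(-50) = 81648 − 76050 = 5598.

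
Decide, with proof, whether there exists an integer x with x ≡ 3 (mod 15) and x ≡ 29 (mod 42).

No, no such integer exists.

Both moduli are multiples of 3 = gcd(15, 42), so any solution would satisfy x ≡ 3 and x ≡ 29 modulo 3 simultaneously.
These are incompatible: 3 − 29 = -26 is not divisible by 3.
Therefore no such x exists.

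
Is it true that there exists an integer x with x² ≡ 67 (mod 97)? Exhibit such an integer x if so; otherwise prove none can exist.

Apply Euler's criterion with the prime 97: 67 is a quadratic residue iff 67^48 ≡ 1 (mod 97), and a non-residue iff it is ≡ −1.
Repeated squaring mod 97: 67^2 = 4489 ≡ 27; 67^4 ≡ 27² = 729 ≡ 50; 67^8 ≡ 50² = 2500 ≡ 75; 67^16 ≡ 75² = 5625 ≡ 96; 67^32 ≡ 96² = 9216 ≡ 1.
Since 48 = 32 + 16, 67^48 ≡ 1 · 96; multiplying out mod 97: 1·96 = 96 ≡ 96. Thus 67^48 ≡ 96 ≡ −1 (mod 97).
By Euler's criterion 67 is a quadratic non-residue mod 97: no x satisfies x² ≡ 67 (mod 97).

There is no such integer.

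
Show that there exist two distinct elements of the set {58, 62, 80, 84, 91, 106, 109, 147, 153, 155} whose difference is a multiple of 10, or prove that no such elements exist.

Residues mod 10: 58↦8, 62↦2, 80↦0, 84↦4, 91↦1, 106↦6, 109↦9, 147↦7, 153↦3, 155↦5.
These 10 residues are pairwise different, hence no difference of two elements is divisible by 10.

There is no such pair.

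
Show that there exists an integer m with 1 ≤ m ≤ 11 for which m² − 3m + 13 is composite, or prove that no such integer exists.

The values for m = 1, 2, …, 11 are 11, 11, 13, 17, 23, 31, 41, 53, 67, 83, 101, and each of these is prime.
So no value in the range makes the expression composite.

There is no such integer m in that range.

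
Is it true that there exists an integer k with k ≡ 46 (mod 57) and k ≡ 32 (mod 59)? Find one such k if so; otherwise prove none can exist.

Since 57 and 59 share no common factor, CRT says the pair of congruences has a solution (unique mod 3363).
Write k = 46 + 57t and require 46 + 57t ≡ 32 (mod 59), i.e. 57t ≡ 45 (mod 59).
Invert 57 mod 59 by the Euclidean algorithm: 59 = 1·57 + 2, 57 = 28·2 + 1, 2 = 2·1 + 0; back-substituting, 1 = 57 − 28·2 = 57 − 28·(59 − 1·57) = −28·59 + 29·57. Hence 57·29 ≡ 1, so 57⁻¹ ≡ 29 (mod 59).
Multiplying by 29: t ≡ 29·45 = 1305 ≡ 7 (mod 59).
Taking t = 7 gives k = 46 + 57·7 = 445.
Indeed 445 ≡ 46 (mod 57) and 445 ≡ 32 (mod 59).

k = 445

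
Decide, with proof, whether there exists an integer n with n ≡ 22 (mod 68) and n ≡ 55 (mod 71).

The moduli 68 and 71 are coprime, so by the Chinese Remainder Theorem a unique solution modulo 4828 exists.
Write n = 22 + 68t and require 22 + 68t ≡ 55 (mod 71), i.e. 68t ≡ 33 (mod 71).
Note 68·47 = 3196 ≡ 1 (mod 71) (as 3196 − 1 = 45·71), so 68⁻¹ ≡ 47.
Therefore t ≡ 47·33 = 1551 ≡ 60 (mod 71).
With t = 60: n = 22 + 68·60 = 4102.
Check: 4102 mod 68 = 22, 4102 mod 71 = 55. ✓

n = 4102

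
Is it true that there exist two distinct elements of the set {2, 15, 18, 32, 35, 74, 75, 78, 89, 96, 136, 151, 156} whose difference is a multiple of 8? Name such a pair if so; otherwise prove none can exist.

Reduce each element mod 8: 2↦2, 15↦7, 18↦2, 32↦0, 35↦3, 74↦2, 75↦3, 78↦6, 89↦1, 96↦0, 136↦0, 151↦7, 156↦4. The residue 2 repeats (at 2 and 18), and 18 − 2 = 16 = 2·8.

2 and 18 are such a pair.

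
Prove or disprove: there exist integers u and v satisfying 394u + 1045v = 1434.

u = 306, v = -114

394 and 1045 are coprime, so 394u + 1045v ranges over all of ℤ.
Run the Euclidean algorithm on 1045 and 394: 1045 = 2·394 + 257, 394 = 1·257 + 137, 257 = 1·137 + 120, 137 = 1·120 + 17, 120 = 7·17 + 1, 17 = 17·1 + 0.
Unwinding: 1 = 120 − 7·17 = 120 − 7·(137 − 1·120) = −7·137 + 8·120 = −7·137 + 8·(257 − 1·137) = 8·257 − 15·137 = 8·257 − 15·(394 − 1·257) = −15·394 + 23·257 = −15·394 + 23·(1045 − 2·394) = 23·1045 − 61·394, i.e. 394·(-61) + 1045·23 = 1.
Scaling by 1434 gives the particular solution (u, v) = (-87474, 32982).
The general solution is u = -87474 + 1045k, v = 32982 − 394k; taking k = 84 gives the smaller pair u = 306, v = -114.
Check: 394·306 + 1045·(-114) = 120564 − 119130 = 1434. ✓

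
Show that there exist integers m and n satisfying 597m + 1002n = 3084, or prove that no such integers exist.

m = 220, n = -128

gcd(597, 1002) = 3, and 3 divides 3084, so integer solutions exist.
Dividing through by 3 reduces the equation to 199m + 334n = 1028.
Run the Euclidean algorithm on 334 and 199: 334 = 1·199 + 135, 199 = 1·135 + 64, 135 = 2·64 + 7, 64 = 9·7 + 1, 7 = 7·1 + 0.
Working back up the chain: 1 = 64 − 9·7 = 64 − 9·(135 − 2·64) = −9·135 + 19·64 = −9·135 + 19·(199 − 1·135) = 19·199 − 28·135 = 19·199 − 28·(334 − 1·199) = −28·334 + 47·199. So 199·47 + 334·(-28) = 1.
Multiplying through by 1028: m = 47·1028 = 48316, n = (-28)·1028 = -28784 is a solution.
Shifting by a multiple of (334, −199) keeps it a solution: m = 48316 − 144·334 = 220, n = -28784 + 144·199 = -128.
Check: 597·220 + 1002·(-128) = 131340 − 128256 = 3084. ✓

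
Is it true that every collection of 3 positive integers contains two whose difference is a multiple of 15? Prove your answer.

Take the 3 consecutive integers 46, 47, 48: their residues mod 15 are all distinct because 3 ≤ 15.
No two share a residue, so no pair has difference divisible by 15; the claim fails for this set.

No, the set {46, 47, 48} is a counterexample.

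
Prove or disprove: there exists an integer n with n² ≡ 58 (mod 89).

There is no such integer.

Apply Euler's criterion with the prime 89: 58 is a quadratic residue iff 58^44 ≡ 1 (mod 89), and a non-residue iff it is ≡ −1.
Squaring successively (mod 89): 58^2 = 3364 ≡ 71; 58^4 ≡ 71² = 5041 ≡ 57; 58^8 ≡ 57² = 3249 ≡ 45; 58^16 ≡ 45² = 2025 ≡ 67; 58^32 ≡ 67² = 4489 ≡ 39.
Since 44 = 32 + 8 + 4, 58^44 ≡ 39 · 45 · 57; multiplying out mod 89: 39·45 = 1755 ≡ 64, then 64·57 = 3648 ≡ 88. Thus 58^44 ≡ 88 ≡ −1 (mod 89).
The value −1 means 58 is a non-residue modulo 89, so n² ≡ 58 (mod 89) is impossible.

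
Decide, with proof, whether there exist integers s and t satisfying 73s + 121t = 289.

Since gcd(73, 121) = 1, every integer is an integer combination of 73 and 121.
Euclidean algorithm: 121 = 1·73 + 48, 73 = 1·48 + 25, 48 = 1·25 + 23, 25 = 1·23 + 2, 23 = 11·2 + 1, 2 = 2·1 + 0.
Back-substituting, 1 = 23 − 11·2 = 23 − 11·(25 − 1·23) = −11·25 + 12·23 = −11·25 + 12·(48 − 1·25) = 12·48 − 23·25 = 12·48 − 23·(73 − 1·48) = −23·73 + 35·48 = −23·73 + 35·(121 − 1·73) = 35·121 − 58·73; that is, 73·(-58) + 121·35 = 1.
Multiplying through by 289: s = (-58)·289 = -16762, t = 35·289 = 10115 is a solution.
The general solution is s = -16762 + 121k, t = 10115 − 73k; taking k = 139 gives the smaller pair s = 57, t = -32.
Indeed 73·57 + 121·(-32) = 4161 − 3872 = 289.

s = 57, t = -32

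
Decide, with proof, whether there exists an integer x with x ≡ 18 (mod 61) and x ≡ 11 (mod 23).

x = 1299

The moduli 61 and 23 are coprime, so by the Chinese Remainder Theorem a unique solution modulo 1403 exists.
Any solution of the first congruence is x = 18 + 61t; substituting into the second, 61t ≡ 11 − 18 ≡ 16 (mod 23).
61 ≡ 15 (mod 23), so this reads 15t ≡ 16 (mod 23). Invert 15 mod 23 by the Euclidean algorithm: 23 = 1·15 + 8, 15 = 1·8 + 7, 8 = 1·7 + 1, 7 = 7·1 + 0; back-substituting, 1 = 8 − 1·7 = 8 − (15 − 1·8) = −15 + 2·8 = −15 + 2·(23 − 1·15) = 2·23 − 3·15. Hence 15·(-3) ≡ 1, so 15⁻¹ ≡ -3 ≡ 20 (mod 23).
Therefore t ≡ 20·16 = 320 ≡ 21 (mod 23).
With t = 21: x = 18 + 61·21 = 1299.
Indeed 1299 ≡ 18 (mod 61) and 1299 ≡ 11 (mod 23).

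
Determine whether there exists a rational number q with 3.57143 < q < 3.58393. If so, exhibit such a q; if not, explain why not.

q = 43/12

Look for a denominator N such that an integer falls strictly between N·3.57143 and N·3.58393. N = 12 works: 12·3.57143 = 42.85716 < 43 < 43.00716 = 12·3.58393.
Hence 43/12 is a rational number with 3.57143 < 43/12 < 3.58393.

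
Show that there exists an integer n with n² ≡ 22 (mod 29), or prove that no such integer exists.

Take n = 15. Then 15² = 225 = 7·29 + 22, so 15² ≡ 22 (mod 29).

n = 15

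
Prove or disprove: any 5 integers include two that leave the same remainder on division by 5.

Consider the 5 integers 2, 3, …, 6. They lie in distinct residue classes modulo 5, since 5 ≤ 5.
So no two of them leave the same remainder on division by 5; the claim fails for this set.

No; for instance {2, 3, 4, 5, 6} is a counterexample.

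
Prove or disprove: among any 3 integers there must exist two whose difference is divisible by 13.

Consider the 3 integers 32, 33, 34. They lie in distinct residue classes modulo 13, since 3 ≤ 13.
The differences between them range over 1, …, 2, none of which is divisible by 13.

No; for instance {32, 33, 34} is a counterexample.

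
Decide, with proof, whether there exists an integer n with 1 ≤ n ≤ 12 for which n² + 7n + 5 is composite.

At n = 4: 4² + 7·4 + 5 = 49 = 7·7, which is composite.

n = 4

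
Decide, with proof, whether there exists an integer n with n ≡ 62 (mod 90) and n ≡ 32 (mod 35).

gcd(90, 35) = 5. A simultaneous solution exists iff 62 ≡ 32 (mod 5); here 62 mod 5 = 2 = 32 mod 5, so it does.
List candidates n ≡ 62 (mod 90): 62, 152, 242. Modulo 35 these are 27, 12, 32; 242 gives 32 as required.
Check: 242 mod 90 = 62, 242 mod 35 = 32. ✓

n = 242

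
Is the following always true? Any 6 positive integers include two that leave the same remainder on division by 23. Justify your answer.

No, the set {75, 76, 77, 78, 79, 80} is a counterexample.

Consider the 6 integers 75, 76, …, 80. They lie in distinct residue classes modulo 23, since 6 ≤ 23.
Hence this collection has no pair with equal remainders mod 23, disproving the claim.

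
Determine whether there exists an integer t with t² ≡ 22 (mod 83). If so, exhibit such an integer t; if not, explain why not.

There is no such integer.

83 is prime, so by Euler's criterion 22 is a square mod 83 iff 22^((83−1)/2) = 22^41 ≡ 1 (mod 83).
Repeated squaring mod 83: 22^2 = 484 ≡ 69; 22^4 ≡ 69² = 4761 ≡ 30; 22^8 ≡ 30² = 900 ≡ 70; 22^16 ≡ 70² = 4900 ≡ 3; 22^32 ≡ 3² = 9 ≡ 9.
Since 41 = 32 + 8 + 1, 22^41 ≡ 9 · 70 · 22; multiplying out mod 83: 9·70 = 630 ≡ 49, then 49·22 = 1078 ≡ 82. Thus 22^41 ≡ 82 ≡ −1 (mod 83).
By Euler's criterion 22 is a quadratic non-residue mod 83: no t satisfies t² ≡ 22 (mod 83).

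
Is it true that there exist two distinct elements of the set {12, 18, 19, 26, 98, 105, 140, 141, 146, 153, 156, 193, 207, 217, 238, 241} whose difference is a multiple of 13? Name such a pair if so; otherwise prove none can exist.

The pair (12, 207) works.

12 mod 13 = 12 and 207 mod 13 = 12, so 207 − 12 = 195 = 15·13.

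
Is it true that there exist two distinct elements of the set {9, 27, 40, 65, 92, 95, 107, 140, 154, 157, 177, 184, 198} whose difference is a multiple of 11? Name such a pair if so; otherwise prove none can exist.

40 and 95 are such a pair.

Both 40 and 95 leave remainder 7 on division by 11; their difference 55 = 5·11 is a multiple of 11.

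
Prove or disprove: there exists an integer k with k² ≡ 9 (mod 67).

k = 3

Take k = 3. Then 3² = 9, and since 0 ≤ 9 < 67 this is already reduced: 3² ≡ 9 (mod 67).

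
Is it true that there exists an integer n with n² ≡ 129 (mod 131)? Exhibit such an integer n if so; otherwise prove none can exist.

n = 103

n = 103 works: 103² = 10609, and 10609 − 129 = 10480 = 80·131.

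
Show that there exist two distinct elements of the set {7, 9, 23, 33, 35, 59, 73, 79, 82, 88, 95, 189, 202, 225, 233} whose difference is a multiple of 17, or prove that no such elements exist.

Residues mod 17: 7↦7, 9↦9, 23↦6, 33↦16, 35↦1, 59↦8, 73↦5, 79↦11, 82↦14, 88↦3, 95↦10, 189↦2, 202↦15, 225↦4, 233↦12.
No residue repeats among the 15 elements, so no pair has difference ≡ 0 (mod 17).

There is no such pair.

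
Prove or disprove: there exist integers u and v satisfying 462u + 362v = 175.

Any value of 462u + 362v is a multiple of gcd(462, 362) = 2.
But 175 is not a multiple of 2 (it leaves remainder 1).
Hence no integers u, v satisfy the equation.

There are no such integers.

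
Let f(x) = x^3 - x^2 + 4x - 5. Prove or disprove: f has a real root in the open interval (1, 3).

f(1) = -1 and f(3) = 25, which have opposite signs.
As a polynomial, f is continuous on every closed interval.
By the Intermediate Value Theorem, f takes the value 0 somewhere in the open interval.

Such a root exists.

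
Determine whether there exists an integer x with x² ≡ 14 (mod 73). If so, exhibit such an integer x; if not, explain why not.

No such integer exists.

Apply Euler's criterion with the prime 73: 14 is a quadratic residue iff 14^36 ≡ 1 (mod 73), and a non-residue iff it is ≡ −1.
Squaring successively (mod 73): 14^2 = 196 ≡ 50; 14^4 ≡ 50² = 2500 ≡ 18; 14^8 ≡ 18² = 324 ≡ 32; 14^16 ≡ 32² = 1024 ≡ 2; 14^32 ≡ 2² = 4 ≡ 4.
Since 36 = 32 + 4, 14^36 ≡ 4 · 18; multiplying out mod 73: 4·18 = 72 ≡ 72. Thus 14^36 ≡ 72 ≡ −1 (mod 73).
By Euler's criterion 14 is a quadratic non-residue mod 73: no x satisfies x² ≡ 14 (mod 73).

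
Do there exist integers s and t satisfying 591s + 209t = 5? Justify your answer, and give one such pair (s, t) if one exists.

s = 145, t = -410

Since gcd(591, 209) = 1, every integer is an integer combination of 591 and 209.
Euclidean algorithm: 591 = 2·209 + 173, 209 = 1·173 + 36, 173 = 4·36 + 29, 36 = 1·29 + 7, 29 = 4·7 + 1, 7 = 7·1 + 0.
Unwinding: 1 = 29 − 4·7 = 29 − 4·(36 − 1·29) = −4·36 + 5·29 = −4·36 + 5·(173 − 4·36) = 5·173 − 24·36 = 5·173 − 24·(209 − 1·173) = −24·209 + 29·173 = −24·209 + 29·(591 − 2·209) = 29·591 − 82·209, i.e. 591·29 + 209·(-82) = 1.
Times 5: 591·145 + 209·(-410) = 5, so (145, -410) solves it.
Indeed 591·145 + 209·(-410) = 85695 − 85690 = 5.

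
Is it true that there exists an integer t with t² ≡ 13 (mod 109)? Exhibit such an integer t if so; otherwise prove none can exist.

109 is prime, so by Euler's criterion 13 is a square mod 109 iff 13^((109−1)/2) = 13^54 ≡ 1 (mod 109).
Squaring successively (mod 109): 13^2 = 169 ≡ 60; 13^4 ≡ 60² = 3600 ≡ 3; 13^8 ≡ 3² = 9 ≡ 9; 13^16 ≡ 9² = 81 ≡ 81; 13^32 ≡ 81² = 6561 ≡ 21.
Since 54 = 32 + 16 + 4 + 2, 13^54 ≡ 21 · 81 · 3 · 60; multiplying out mod 109: 21·81 = 1701 ≡ 66, then 66·3 = 198 ≡ 89, then 89·60 = 5340 ≡ 108. Thus 13^54 ≡ 108 ≡ −1 (mod 109).
By Euler's criterion 13 is a quadratic non-residue mod 109: no t satisfies t² ≡ 13 (mod 109).

No, no such integer exists.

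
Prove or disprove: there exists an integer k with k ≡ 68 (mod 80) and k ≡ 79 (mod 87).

k = 5908

Since 80 and 87 share no common factor, CRT says the pair of congruences has a solution (unique mod 6960).
Write k = 68 + 80t and require 68 + 80t ≡ 79 (mod 87), i.e. 80t ≡ 11 (mod 87).
Invert 80 mod 87 by the Euclidean algorithm: 87 = 1·80 + 7, 80 = 11·7 + 3, 7 = 2·3 + 1, 3 = 3·1 + 0; back-substituting, 1 = 7 − 2·3 = 7 − 2·(80 − 11·7) = −2·80 + 23·7 = −2·80 + 23·(87 − 1·80) = 23·87 − 25·80. Hence 80·(-25) ≡ 1, so 80⁻¹ ≡ -25 ≡ 62 (mod 87).
Therefore t ≡ 62·11 = 682 ≡ 73 (mod 87).
With t = 73: k = 68 + 80·73 = 5908.
Verify: 5908 = 73·80 + 68 and 5908 = 67·87 + 79. ✓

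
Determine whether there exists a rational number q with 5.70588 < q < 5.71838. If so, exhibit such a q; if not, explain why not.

Look for a denominator N such that an integer falls strictly between N·5.70588 and N·5.71838. N = 7 works: 7·5.70588 = 39.94116 < 40 < 40.02866 = 7·5.71838.
So q = 40/7 works: it is a ratio of integers, and dividing 7·5.70588 < 40 < 7·5.71838 through by 7 gives 5.70588 < 40/7 < 5.71838.

q = 40/7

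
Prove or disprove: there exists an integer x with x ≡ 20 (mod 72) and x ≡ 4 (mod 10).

x = 164

Here gcd(72, 10) = 2, and both 20 and 4 leave remainder 0 mod 2, so the system is consistent.
The integers ≡ 20 (mod 72) are 20, 92, 164, …; their remainders mod 10 are 0, 2, 4, so x = 164 is the first that is ≡ 4 (mod 10).
Check: 164 mod 72 = 20, 164 mod 10 = 4. ✓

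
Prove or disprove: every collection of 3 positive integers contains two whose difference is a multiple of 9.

No, the set {3, 4, 5} is a counterexample.

Take the 3 consecutive integers 3, 4, 5: their residues mod 9 are all distinct because 3 ≤ 9.
Any two of them differ by at most 2 < 9 and by at least 1, so no difference is a multiple of 9.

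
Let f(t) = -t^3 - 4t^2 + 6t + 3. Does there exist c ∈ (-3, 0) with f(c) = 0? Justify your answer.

Yes, such a c exists.

f(-3) = -24 and f(0) = 3, which have opposite signs.
f is continuous everywhere (it is a polynomial), in particular on [-3, 0].
The Intermediate Value Theorem then guarantees some c ∈ (-3, 0) with f(c) = 0.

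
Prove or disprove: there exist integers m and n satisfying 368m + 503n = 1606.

m = 275, n = -198

368 and 503 are coprime, so 368m + 503n ranges over all of ℤ.
Euclidean algorithm: 503 = 1·368 + 135, 368 = 2·135 + 98, 135 = 1·98 + 37, 98 = 2·37 + 24, 37 = 1·24 + 13, 24 = 1·13 + 11, 13 = 1·11 + 2, 11 = 5·2 + 1, 2 = 2·1 + 0.
Unwinding: 1 = 11 − 5·2 = 11 − 5·(13 − 1·11) = −5·13 + 6·11 = −5·13 + 6·(24 − 1·13) = 6·24 − 11·13 = 6·24 − 11·(37 − 1·24) = −11·37 + 17·24 = −11·37 + 17·(98 − 2·37) = 17·98 − 45·37 = 17·98 − 45·(135 − 1·98) = −45·135 + 62·98 = −45·135 + 62·(368 − 2·135) = 62·368 − 169·135 = 62·368 − 169·(503 − 1·368) = −169·503 + 231·368, i.e. 368·231 + 503·(-169) = 1.
Multiplying through by 1606: m = 231·1606 = 370986, n = (-169)·1606 = -271414 is a solution.
Shifting by a multiple of (503, −368) keeps it a solution: m = 370986 − 737·503 = 275, n = -271414 + 737·368 = -198.
Check: 368·275 + 503·(-198) = 101200 − 99594 = 1606. ✓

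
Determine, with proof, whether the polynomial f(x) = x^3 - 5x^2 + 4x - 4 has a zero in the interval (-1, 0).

No.

The endpoint values f(-1) = -14 and f(0) = -4 are both negative. Claim: f(x) < 0 for every x in (-1, 0).
Substitute x = −u, where 0 < u < 1 on the interval. Expanding, f(−u) = -u^3 - 5u^2 - 4u - 4.
The nonzero coefficients here are all negative, so for u > 0 every term is negative (or zero), and the constant term -4 is strictly negative.
So f is strictly negative on (-1, 0); no root exists in the interval.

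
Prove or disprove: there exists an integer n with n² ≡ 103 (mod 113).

Apply Euler's criterion with the prime 113: 103 is a quadratic residue iff 103^56 ≡ 1 (mod 113), and a non-residue iff it is ≡ −1.
Squaring successively (mod 113): 103^2 = 10609 ≡ 100; 103^4 ≡ 100² = 10000 ≡ 56; 103^8 ≡ 56² = 3136 ≡ 85; 103^16 ≡ 85² = 7225 ≡ 106; 103^32 ≡ 106² = 11236 ≡ 49.
Since 56 = 32 + 16 + 8, 103^56 ≡ 49 · 106 · 85; multiplying out mod 113: 49·106 = 5194 ≡ 109, then 109·85 = 9265 ≡ 112. Thus 103^56 ≡ 112 ≡ −1 (mod 113).
By Euler's criterion 103 is a quadratic non-residue mod 113: no n satisfies n² ≡ 103 (mod 113).

No, no such integer exists.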